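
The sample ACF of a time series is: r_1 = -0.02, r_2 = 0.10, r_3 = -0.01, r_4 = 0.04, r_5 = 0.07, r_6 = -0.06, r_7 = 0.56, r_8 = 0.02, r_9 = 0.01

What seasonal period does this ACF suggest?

The largest autocorrelation is r_7 = 0.56; the remaining lags stay at or below 0.10.
The dominant spike at lag 7 indicates a seasonal period of 7.

7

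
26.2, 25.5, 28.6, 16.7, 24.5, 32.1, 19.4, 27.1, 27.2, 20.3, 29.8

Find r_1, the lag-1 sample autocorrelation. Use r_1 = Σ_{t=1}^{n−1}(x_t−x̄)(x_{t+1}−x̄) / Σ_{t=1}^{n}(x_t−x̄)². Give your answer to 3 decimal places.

Mean x̄ = (26.2 + 25.5 + 28.6 + 16.7 + 24.5 + 32.1 + 19.4 + 27.1 + 27.2 + 20.3 + 29.8)/11 = 25.2182
Numerator Σ_{t=1}^{10}(x_t−x̄)(x_{t+1}−x̄) = -105.9421
Denominator Σ(x_t−x̄)² = 219.4164
r_1 = -105.9421 / 219.4164 = -0.483

-0.483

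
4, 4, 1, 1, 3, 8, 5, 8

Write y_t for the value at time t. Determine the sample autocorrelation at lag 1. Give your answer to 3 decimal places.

Mean ȳ = (4 + 4 + 1 + 1 + 3 + 8 + 5 + 8)/8 = 4.2500
Deviations from mean: -0.2500, -0.2500, -3.2500, -3.2500, -1.2500, 3.7500, 0.7500, 3.7500
Σ(y_t−ȳ)(y_{t+1}−ȳ) = (0.0625) + (0.8125) + (10.5625) + (4.0625) + (-4.6875) + (2.8125) + (2.8125) = 16.4375
Denominator Σ(y_t−ȳ)² = 51.5000
r_1 = 16.4375 / 51.5000 = 0.319

0.319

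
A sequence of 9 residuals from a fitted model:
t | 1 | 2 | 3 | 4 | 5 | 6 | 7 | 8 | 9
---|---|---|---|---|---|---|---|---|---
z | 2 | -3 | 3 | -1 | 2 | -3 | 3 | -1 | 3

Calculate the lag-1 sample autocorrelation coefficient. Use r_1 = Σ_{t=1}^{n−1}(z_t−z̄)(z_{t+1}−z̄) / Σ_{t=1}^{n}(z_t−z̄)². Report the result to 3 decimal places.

Mean z̄ = (2 − 3 + 3 − 1 + 2 − 3 + 3 − 1 + 3)/9 = 0.5556
Numerator Σ_{t=1}^{8}(z_t−z̄)(z_{t+1}−z̄) = -41.3086
Denominator Σ(z_t−z̄)² = 52.2222
r_1 = -41.3086 / 52.2222 = -0.791

-0.791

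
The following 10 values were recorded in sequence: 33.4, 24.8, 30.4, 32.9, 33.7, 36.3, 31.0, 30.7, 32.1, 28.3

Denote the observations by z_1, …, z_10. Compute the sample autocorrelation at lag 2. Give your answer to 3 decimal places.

-0.100

Mean z̄ = (33.4 + 24.8 + 30.4 + 32.9 + 33.7 + 36.3 + 31.0 + 30.7 + 32.1 + 28.3)/10 = 31.3600
Numerator Σ_{t=1}^{8}(z_t−z̄)(z_{t+2}−z̄) = -9.0492
Denominator Σ(z_t−z̄)² = 90.8440
r_2 = -9.0492 / 90.8440 = -0.100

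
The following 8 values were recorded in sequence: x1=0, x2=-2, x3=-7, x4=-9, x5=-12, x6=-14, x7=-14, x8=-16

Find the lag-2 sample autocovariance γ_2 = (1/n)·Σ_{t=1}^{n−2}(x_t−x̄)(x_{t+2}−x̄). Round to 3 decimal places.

7.547

Mean x̄ = (0 − 2 − 7 − 9 − 12 − 14 − 14 − 16)/8 = -9.2500
Deviations: 9.2500, 7.2500, 2.2500, 0.2500, -2.7500, -4.7500, -4.7500, -6.7500
Σ_{t=1}^{6}(x_t−x̄)(x_{t+2}−x̄) = 60.3750
γ_2 = 60.3750 / 8 = 7.547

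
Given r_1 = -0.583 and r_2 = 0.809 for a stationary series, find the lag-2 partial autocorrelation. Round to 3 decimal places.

φ_{22} = (r_2 − r_1²) / (1 − r_1²)
r_1² = (-0.583)² = 0.339889
Numerator = 0.809 − 0.3399 = 0.4691; denominator = 1 − 0.3399 = 0.6601
φ_{22} = 0.4691 / 0.6601 = 0.711

0.711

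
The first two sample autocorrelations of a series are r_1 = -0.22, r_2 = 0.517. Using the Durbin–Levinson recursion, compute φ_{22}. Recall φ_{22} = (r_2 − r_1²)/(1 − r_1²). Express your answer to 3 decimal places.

0.492

φ_{22} = (r_2 − r_1²) / (1 − r_1²)
r_1² = (-0.22)² = 0.0484
Numerator = 0.517 − 0.0484 = 0.4686; denominator = 1 − 0.0484 = 0.9516
φ_{22} = 0.4686 / 0.9516 = 0.492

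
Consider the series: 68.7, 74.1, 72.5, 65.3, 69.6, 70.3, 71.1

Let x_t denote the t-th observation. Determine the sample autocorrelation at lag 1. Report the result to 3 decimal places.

-0.109

Mean x̄ = (68.7 + 74.1 + 72.5 + 65.3 + 69.6 + 70.3 + 71.1)/7 = 70.2286
Deviations from mean: -1.5286, 3.8714, 2.2714, -4.9286, -0.6286, 0.0714, 0.8714
Numerator Σ_{t=1}^{6}(x_t−x̄)(x_{t+1}−x̄) = -5.2037
Denominator Σ(x_t−x̄)² = 47.9343
r_1 = -5.2037 / 47.9343 = -0.109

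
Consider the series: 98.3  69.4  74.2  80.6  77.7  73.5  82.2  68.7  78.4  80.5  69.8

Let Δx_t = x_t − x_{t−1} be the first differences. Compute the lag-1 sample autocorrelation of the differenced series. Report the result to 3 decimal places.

-0.287

First differences Δx: -28.9, 4.8, 6.4, -2.9, -4.2, 8.7, -13.5, 9.7, 2.1, -10.7
Mean of differences = -2.8500
Numerator Σ(Δx_t−Δx̄)(Δx_{t+1}−Δx̄) = -377.9075
Denominator Σ(Δx_t−Δx̄)² = 1314.9650
r_1(Δx) = -377.9075 / 1314.9650 = -0.287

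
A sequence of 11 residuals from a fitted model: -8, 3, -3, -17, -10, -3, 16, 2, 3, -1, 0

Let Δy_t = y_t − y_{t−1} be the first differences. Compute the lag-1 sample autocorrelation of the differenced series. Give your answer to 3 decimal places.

First differences Δy: 11, -6, -14, 7, 7, 19, -14, 1, -4, 1
Mean of differences = 0.8000
Numerator Σ(Δy_t−Δȳ)(Δy_{t+1}−Δȳ) = -183.4400
Denominator Σ(Δy_t−Δȳ)² = 1019.6000
r_1(Δy) = -183.4400 / 1019.6000 = -0.180

-0.180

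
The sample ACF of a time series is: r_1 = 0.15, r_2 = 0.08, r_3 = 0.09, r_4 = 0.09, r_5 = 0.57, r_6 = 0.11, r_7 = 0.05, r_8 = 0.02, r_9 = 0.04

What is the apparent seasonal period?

The largest autocorrelation is r_5 = 0.57; the remaining lags stay at or below 0.15.
The dominant spike at lag 5 indicates a seasonal period of 5.

5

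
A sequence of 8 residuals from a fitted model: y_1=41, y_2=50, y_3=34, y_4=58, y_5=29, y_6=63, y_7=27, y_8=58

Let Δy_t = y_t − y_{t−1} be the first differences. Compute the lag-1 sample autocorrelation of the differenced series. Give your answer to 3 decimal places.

First differences Δy: 9, -16, 24, -29, 34, -36, 31
Mean of differences = 2.4286
Numerator Σ(Δy_t−Δȳ)(Δy_{t+1}−Δȳ) = -4500.0408
Denominator Σ(Δy_t−Δȳ)² = 5125.7143
r_1(Δy) = -4500.0408 / 5125.7143 = -0.878

-0.878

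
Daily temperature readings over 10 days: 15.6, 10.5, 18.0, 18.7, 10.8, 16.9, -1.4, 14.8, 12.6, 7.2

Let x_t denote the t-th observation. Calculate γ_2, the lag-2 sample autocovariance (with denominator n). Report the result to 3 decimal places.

Mean x̄ = (15.6 + 10.5 + 18.0 + 18.7 + 10.8 + 16.9 − 1.4 + 14.8 + 12.6 + 7.2)/10 = 12.3700
Σ_{t=1}^{8}(x_t−x̄)(x_{t+2}−x̄) = 43.0802
γ_2 = 43.0802 / 10 = 4.308

4.308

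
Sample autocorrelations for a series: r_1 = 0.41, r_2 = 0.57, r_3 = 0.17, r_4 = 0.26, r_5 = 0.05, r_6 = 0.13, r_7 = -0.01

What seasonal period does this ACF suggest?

2

The largest autocorrelation is r_2 = 0.57; the remaining lags stay at or below 0.41.
The dominant spike at lag 2 indicates a seasonal period of 2.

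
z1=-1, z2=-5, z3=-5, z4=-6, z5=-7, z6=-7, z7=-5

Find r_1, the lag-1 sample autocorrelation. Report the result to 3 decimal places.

0.212

Mean z̄ = (-1 − 5 − 5 − 6 − 7 − 7 − 5)/7 = -5.1429
Σ(z_t−z̄)(z_{t+1}−z̄) = (0.5918) + (0.0204) + (-0.1224) + (1.5918) + (3.4490) + (-0.2653) = 5.2653
Denominator Σ(z_t−z̄)² = 24.8571
r_1 = 5.2653 / 24.8571 = 0.212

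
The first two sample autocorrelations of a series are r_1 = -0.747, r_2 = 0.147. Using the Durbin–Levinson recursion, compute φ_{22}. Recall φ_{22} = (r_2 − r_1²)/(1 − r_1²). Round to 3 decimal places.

-0.930

φ_{22} = (r_2 − r_1²) / (1 − r_1²)
r_1² = (-0.747)² = 0.558009
Numerator = 0.147 − 0.5580 = -0.4110; denominator = 1 − 0.5580 = 0.4420
φ_{22} = -0.4110 / 0.4420 = -0.930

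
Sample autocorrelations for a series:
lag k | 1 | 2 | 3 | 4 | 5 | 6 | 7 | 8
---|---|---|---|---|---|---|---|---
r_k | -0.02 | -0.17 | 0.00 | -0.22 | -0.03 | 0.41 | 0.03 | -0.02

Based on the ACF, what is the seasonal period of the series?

6

The largest autocorrelation is r_6 = 0.41; the remaining lags stay at or below 0.03.
The dominant spike at lag 6 indicates a seasonal period of 6.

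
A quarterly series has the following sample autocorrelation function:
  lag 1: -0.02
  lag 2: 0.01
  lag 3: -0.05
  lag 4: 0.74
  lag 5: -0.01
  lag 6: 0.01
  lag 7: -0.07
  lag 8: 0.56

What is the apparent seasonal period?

The largest autocorrelation is r_4 = 0.74, with a weaker echo at lag 8 (0.56); the remaining lags stay at or below 0.01.
The dominant spike at lag 4 indicates a seasonal period of 4.

4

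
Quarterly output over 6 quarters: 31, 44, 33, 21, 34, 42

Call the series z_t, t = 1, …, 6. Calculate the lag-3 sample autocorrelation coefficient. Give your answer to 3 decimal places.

0.090

Mean z̄ = (31 + 44 + 33 + 21 + 34 + 42)/6 = 34.1667
Deviations from mean: -3.1667, 9.8333, -1.1667, -13.1667, -0.1667, 7.8333
Σ(z_t−z̄)(z_{t+3}−z̄) = (41.6944) + (-1.6389) + (-9.1389) = 30.9167
Denominator Σ(z_t−z̄)² = 342.8333
r_3 = 30.9167 / 342.8333 = 0.090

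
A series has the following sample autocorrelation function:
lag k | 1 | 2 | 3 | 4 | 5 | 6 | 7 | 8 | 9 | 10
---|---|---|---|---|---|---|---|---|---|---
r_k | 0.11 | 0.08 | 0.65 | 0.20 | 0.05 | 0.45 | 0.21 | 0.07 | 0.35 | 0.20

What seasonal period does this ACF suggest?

The largest autocorrelation is r_3 = 0.65, with weaker echoes at lags 6 (0.45) and 9 (0.35); the remaining lags stay at or below 0.21.
The dominant spike at lag 3 indicates a seasonal period of 3.

3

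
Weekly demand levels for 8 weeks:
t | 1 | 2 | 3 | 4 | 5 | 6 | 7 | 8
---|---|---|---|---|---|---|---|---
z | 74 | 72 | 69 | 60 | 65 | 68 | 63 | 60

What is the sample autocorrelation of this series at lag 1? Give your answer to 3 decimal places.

Mean z̄ = (74 + 72 + 69 + 60 + 65 + 68 + 63 + 60)/8 = 66.3750
Σ(z_t−z̄)(z_{t+1}−z̄) = (42.8906) + (14.7656) + (-16.7344) + (8.7656) + (-2.2344) + (-5.4844) + (21.5156) = 63.4844
Denominator Σ(z_t−z̄)² = 193.8750
r_1 = 63.4844 / 193.8750 = 0.327

0.327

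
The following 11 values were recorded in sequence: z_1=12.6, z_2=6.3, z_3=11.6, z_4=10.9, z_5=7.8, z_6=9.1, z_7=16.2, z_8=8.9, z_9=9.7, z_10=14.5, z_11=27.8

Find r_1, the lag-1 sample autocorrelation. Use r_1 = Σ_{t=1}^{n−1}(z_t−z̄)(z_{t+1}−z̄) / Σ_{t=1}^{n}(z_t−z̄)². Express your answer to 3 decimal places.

0.103

Mean z̄ = (12.6 + 6.3 + 11.6 + 10.9 + 7.8 + 9.1 + 16.2 + 8.9 + 9.7 + 14.5 + 27.8)/11 = 12.3091
Numerator Σ_{t=1}^{10}(z_t−z̄)(z_{t+1}−z̄) = 35.7026
Denominator Σ(z_t−z̄)² = 347.6491
r_1 = 35.7026 / 347.6491 = 0.103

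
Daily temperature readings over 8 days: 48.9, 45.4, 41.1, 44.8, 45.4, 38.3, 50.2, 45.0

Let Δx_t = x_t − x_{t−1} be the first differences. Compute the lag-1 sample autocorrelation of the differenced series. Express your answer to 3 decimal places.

-0.561

First differences Δx: -3.5, -4.3, 3.7, 0.6, -7.1, 11.9, -5.2
Mean of differences = -0.5571
Numerator Σ(Δx_t−Δx̄)(Δx_{t+1}−Δx̄) = -146.9061
Denominator Σ(Δx_t−Δx̄)² = 261.6771
r_1(Δx) = -146.9061 / 261.6771 = -0.561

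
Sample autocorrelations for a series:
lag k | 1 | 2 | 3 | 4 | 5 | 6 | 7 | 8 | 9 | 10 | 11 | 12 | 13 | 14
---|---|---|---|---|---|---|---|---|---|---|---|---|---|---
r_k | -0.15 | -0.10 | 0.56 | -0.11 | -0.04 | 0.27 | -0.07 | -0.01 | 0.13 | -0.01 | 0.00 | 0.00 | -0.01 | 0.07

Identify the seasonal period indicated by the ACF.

The largest autocorrelation is r_3 = 0.56, with a weaker echo at lag 6 (0.27); the remaining lags stay at or below 0.13.
The dominant spike at lag 3 indicates a seasonal period of 3.

3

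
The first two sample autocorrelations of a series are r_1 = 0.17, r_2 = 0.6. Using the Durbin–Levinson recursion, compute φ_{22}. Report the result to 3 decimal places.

0.588

φ_{22} = (r_2 − r_1²) / (1 − r_1²)
r_1² = (0.17)² = 0.0289
Numerator = 0.6 − 0.0289 = 0.5711; denominator = 1 − 0.0289 = 0.9711
φ_{22} = 0.5711 / 0.9711 = 0.588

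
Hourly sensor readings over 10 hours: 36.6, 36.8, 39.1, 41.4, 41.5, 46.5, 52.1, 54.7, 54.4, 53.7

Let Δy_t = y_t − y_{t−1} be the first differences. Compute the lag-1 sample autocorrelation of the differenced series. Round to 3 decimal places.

First differences Δy: 0.2, 2.3, 2.3, 0.1, 5.0, 5.6, 2.6, -0.3, -0.7
Mean of differences = 1.9000
Numerator Σ(Δy_t−Δȳ)(Δy_{t+1}−Δȳ) = 11.4200
Denominator Σ(Δy_t−Δȳ)² = 41.8400
r_1(Δy) = 11.4200 / 41.8400 = 0.273

0.273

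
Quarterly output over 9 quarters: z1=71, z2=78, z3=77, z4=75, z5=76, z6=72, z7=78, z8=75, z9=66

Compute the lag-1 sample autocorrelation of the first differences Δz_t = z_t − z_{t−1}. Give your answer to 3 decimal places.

First differences Δz: 7, -1, -2, 1, -4, 6, -3, -9
Mean of differences = -0.6250
Numerator Σ(Δz_t−Δz̄)(Δz_{t+1}−Δz̄) = -28.2656
Denominator Σ(Δz_t−Δz̄)² = 193.8750
r_1(Δz) = -28.2656 / 193.8750 = -0.146

-0.146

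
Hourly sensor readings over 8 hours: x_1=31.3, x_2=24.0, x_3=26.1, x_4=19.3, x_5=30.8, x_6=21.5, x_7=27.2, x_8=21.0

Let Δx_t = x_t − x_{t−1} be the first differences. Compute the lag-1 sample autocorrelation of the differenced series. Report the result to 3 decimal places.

First differences Δx: -7.3, 2.1, -6.8, 11.5, -9.3, 5.7, -6.2
Mean of differences = -1.4714
Numerator Σ(Δx_t−Δx̄)(Δx_{t+1}−Δx̄) = -300.5665
Denominator Σ(Δx_t−Δx̄)² = 378.4543
r_1(Δx) = -300.5665 / 378.4543 = -0.794

-0.794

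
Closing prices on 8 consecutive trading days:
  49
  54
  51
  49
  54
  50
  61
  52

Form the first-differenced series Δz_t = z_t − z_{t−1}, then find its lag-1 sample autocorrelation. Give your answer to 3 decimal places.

First differences Δz: 5, -3, -2, 5, -4, 11, -9
Mean of differences = 0.4286
Numerator Σ(Δz_t−Δz̄)(Δz_{t+1}−Δz̄) = -185.1837
Denominator Σ(Δz_t−Δz̄)² = 279.7143
r_1(Δz) = -185.1837 / 279.7143 = -0.662

-0.662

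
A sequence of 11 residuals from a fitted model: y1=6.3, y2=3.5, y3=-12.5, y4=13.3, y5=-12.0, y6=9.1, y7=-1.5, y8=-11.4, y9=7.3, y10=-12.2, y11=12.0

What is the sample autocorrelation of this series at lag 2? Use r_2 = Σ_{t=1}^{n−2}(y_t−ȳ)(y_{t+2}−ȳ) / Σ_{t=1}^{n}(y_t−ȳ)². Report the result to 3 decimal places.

0.340

Mean ȳ = (6.3 + 3.5 − 12.5 + 13.3 − 12.0 + 9.1 − 1.5 − 11.4 + 7.3 − 12.2 + 12.0)/11 = 0.1727
Numerator Σ_{t=1}^{9}(y_t−ȳ)(y_{t+2}−ȳ) = 370.0903
Denominator Σ(y_t−ȳ)² = 1089.9018
r_2 = 370.0903 / 1089.9018 = 0.340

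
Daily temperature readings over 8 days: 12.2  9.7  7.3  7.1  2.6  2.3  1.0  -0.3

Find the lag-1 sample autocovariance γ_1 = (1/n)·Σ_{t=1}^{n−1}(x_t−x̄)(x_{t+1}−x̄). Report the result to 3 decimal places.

Mean x̄ = (12.2 + 9.7 + 7.3 + 7.1 + 2.6 + 2.3 + 1.0 − 0.3)/8 = 5.2375
Σ_{t=1}^{7}(x_t−x̄)(x_{t+1}−x̄) = 82.8636
γ_1 = 82.8636 / 8 = 10.358

10.358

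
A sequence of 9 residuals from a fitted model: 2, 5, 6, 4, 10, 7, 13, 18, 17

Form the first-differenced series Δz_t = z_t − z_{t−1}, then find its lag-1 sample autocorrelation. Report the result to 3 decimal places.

First differences Δz: 3, 1, -2, 6, -3, 6, 5, -1
Mean of differences = 1.8750
Numerator Σ(Δz_t−Δz̄)(Δz_{t+1}−Δz̄) = -49.8906
Denominator Σ(Δz_t−Δz̄)² = 92.8750
r_1(Δz) = -49.8906 / 92.8750 = -0.537

-0.537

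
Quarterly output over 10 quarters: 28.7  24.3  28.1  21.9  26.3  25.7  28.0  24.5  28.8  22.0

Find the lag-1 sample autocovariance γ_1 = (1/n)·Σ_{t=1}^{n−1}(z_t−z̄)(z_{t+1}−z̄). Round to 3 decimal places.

-3.719

Mean z̄ = (28.7 + 24.3 + 28.1 + 21.9 + 26.3 + 25.7 + 28.0 + 24.5 + 28.8 + 22.0)/10 = 25.8300
Σ_{t=1}^{9}(z_t−z̄)(z_{t+1}−z̄) = -37.1869
γ_1 = -37.1869 / 10 = -3.719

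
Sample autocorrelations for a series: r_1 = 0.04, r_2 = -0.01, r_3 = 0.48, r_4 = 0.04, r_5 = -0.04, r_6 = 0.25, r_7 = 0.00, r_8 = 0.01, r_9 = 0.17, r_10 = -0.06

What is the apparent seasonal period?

The largest autocorrelation is r_3 = 0.48, with weaker echoes at lags 6 (0.25) and 9 (0.17); the remaining lags stay at or below 0.04.
The dominant spike at lag 3 indicates a seasonal period of 3.

3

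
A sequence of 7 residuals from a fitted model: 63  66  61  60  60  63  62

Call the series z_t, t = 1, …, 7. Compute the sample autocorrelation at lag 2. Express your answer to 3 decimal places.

Mean z̄ = (63 + 66 + 61 + 60 + 60 + 63 + 62)/7 = 62.1429
Deviations from mean: 0.8571, 3.8571, -1.1429, -2.1429, -2.1429, 0.8571, -0.1429
Numerator Σ_{t=1}^{5}(z_t−z̄)(z_{t+2}−z̄) = -8.3265
Denominator Σ(z_t−z̄)² = 26.8571
r_2 = -8.3265 / 26.8571 = -0.310

-0.310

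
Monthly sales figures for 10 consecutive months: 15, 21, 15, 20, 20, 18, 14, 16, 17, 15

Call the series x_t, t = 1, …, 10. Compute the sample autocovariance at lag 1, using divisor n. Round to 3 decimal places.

-1.051

Mean x̄ = (15 + 21 + 15 + 20 + 20 + 18 + 14 + 16 + 17 + 15)/10 = 17.1000
Σ_{t=1}^{9}(x_t−x̄)(x_{t+1}−x̄) = -10.5100
γ_1 = -10.5100 / 10 = -1.051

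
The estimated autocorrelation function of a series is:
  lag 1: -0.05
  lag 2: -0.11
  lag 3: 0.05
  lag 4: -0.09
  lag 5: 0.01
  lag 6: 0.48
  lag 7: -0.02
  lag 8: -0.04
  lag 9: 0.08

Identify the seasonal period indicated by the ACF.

The largest autocorrelation is r_6 = 0.48; the remaining lags stay at or below 0.08.
The dominant spike at lag 6 indicates a seasonal period of 6.

6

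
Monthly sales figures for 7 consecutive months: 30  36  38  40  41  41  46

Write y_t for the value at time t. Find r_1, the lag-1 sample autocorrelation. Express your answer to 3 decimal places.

Mean ȳ = (30 + 36 + 38 + 40 + 41 + 41 + 46)/7 = 38.8571
Deviations from mean: -8.8571, -2.8571, -0.8571, 1.1429, 2.1429, 2.1429, 7.1429
Σ(y_t−ȳ)(y_{t+1}−ȳ) = (25.3061) + (2.4490) + (-0.9796) + (2.4490) + (4.5918) + (15.3061) = 49.1224
Denominator Σ(y_t−ȳ)² = 148.8571
r_1 = 49.1224 / 148.8571 = 0.330

0.330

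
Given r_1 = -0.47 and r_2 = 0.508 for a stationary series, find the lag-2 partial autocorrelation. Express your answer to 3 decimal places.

0.369

φ_{22} = (r_2 − r_1²) / (1 − r_1²)
r_1² = (-0.47)² = 0.2209
Numerator = 0.508 − 0.2209 = 0.2871; denominator = 1 − 0.2209 = 0.7791
φ_{22} = 0.2871 / 0.7791 = 0.369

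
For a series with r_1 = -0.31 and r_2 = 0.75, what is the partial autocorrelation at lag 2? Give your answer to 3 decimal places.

φ_{22} = (r_2 − r_1²) / (1 − r_1²)
r_1² = (-0.31)² = 0.0961
Numerator = 0.75 − 0.0961 = 0.6539; denominator = 1 − 0.0961 = 0.9039
φ_{22} = 0.6539 / 0.9039 = 0.723

0.723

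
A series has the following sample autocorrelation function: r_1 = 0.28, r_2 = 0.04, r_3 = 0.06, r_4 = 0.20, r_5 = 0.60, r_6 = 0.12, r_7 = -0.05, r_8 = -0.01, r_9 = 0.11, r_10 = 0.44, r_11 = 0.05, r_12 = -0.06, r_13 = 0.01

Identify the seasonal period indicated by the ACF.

The largest autocorrelation is r_5 = 0.60, with a weaker echo at lag 10 (0.44); the remaining lags stay at or below 0.28. The elevated value at lag 1 (0.28), dropping to 0.04 at lag 2, reflects decaying short-term dependence rather than seasonality.
The dominant spike at lag 5 indicates a seasonal period of 5.

5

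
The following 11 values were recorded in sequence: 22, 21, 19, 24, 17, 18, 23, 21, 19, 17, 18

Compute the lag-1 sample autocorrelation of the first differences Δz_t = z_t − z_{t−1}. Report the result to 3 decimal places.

-0.436

First differences Δz: -1, -2, 5, -7, 1, 5, -2, -2, -2, 1
Mean of differences = -0.4000
Numerator Σ(Δz_t−Δz̄)(Δz_{t+1}−Δz̄) = -50.7600
Denominator Σ(Δz_t−Δz̄)² = 116.4000
r_1(Δz) = -50.7600 / 116.4000 = -0.436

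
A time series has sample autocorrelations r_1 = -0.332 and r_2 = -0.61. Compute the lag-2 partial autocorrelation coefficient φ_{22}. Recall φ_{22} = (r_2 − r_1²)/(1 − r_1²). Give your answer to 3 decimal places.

φ_{22} = (r_2 − r_1²) / (1 − r_1²)
r_1² = (-0.332)² = 0.110224
Numerator = -0.61 − 0.1102 = -0.7202; denominator = 1 − 0.1102 = 0.8898
φ_{22} = -0.7202 / 0.8898 = -0.809

-0.809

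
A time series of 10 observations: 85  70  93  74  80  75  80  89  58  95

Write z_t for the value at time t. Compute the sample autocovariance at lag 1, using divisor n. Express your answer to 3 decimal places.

Mean z̄ = (85 + 70 + 93 + 74 + 80 + 75 + 80 + 89 + 58 + 95)/10 = 79.9000
Σ_{t=1}^{9}(z_t−z̄)(z_{t+1}−z̄) = -788.1100
γ_1 = -788.1100 / 10 = -78.811

-78.811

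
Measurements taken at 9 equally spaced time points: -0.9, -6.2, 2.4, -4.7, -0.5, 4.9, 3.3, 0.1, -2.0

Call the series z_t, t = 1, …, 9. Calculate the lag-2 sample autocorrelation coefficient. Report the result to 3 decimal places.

Mean z̄ = (-0.9 − 6.2 + 2.4 − 4.7 − 0.5 + 4.9 + 3.3 + 0.1 − 2.0)/9 = -0.4000
Numerator Σ_{t=1}^{7}(z_t−z̄)(z_{t+2}−z̄) = -3.1700
Denominator Σ(z_t−z̄)² = 104.8200
r_2 = -3.1700 / 104.8200 = -0.030

-0.030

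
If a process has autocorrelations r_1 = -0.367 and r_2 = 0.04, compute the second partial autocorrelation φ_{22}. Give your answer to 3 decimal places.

φ_{22} = (r_2 − r_1²) / (1 − r_1²)
r_1² = (-0.367)² = 0.134689
Numerator = 0.04 − 0.1347 = -0.0947; denominator = 1 − 0.1347 = 0.8653
φ_{22} = -0.0947 / 0.8653 = -0.109

-0.109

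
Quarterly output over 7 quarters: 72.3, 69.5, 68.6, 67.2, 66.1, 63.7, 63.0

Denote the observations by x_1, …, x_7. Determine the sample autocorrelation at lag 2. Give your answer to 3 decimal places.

Mean x̄ = (72.3 + 69.5 + 68.6 + 67.2 + 66.1 + 63.7 + 63.0)/7 = 67.2000
Deviations from mean: 5.1000, 2.3000, 1.4000, 0.0000, -1.1000, -3.5000, -4.2000
Numerator Σ_{t=1}^{5}(x_t−x̄)(x_{t+2}−x̄) = 10.2200
Denominator Σ(x_t−x̄)² = 64.3600
r_2 = 10.2200 / 64.3600 = 0.159

0.159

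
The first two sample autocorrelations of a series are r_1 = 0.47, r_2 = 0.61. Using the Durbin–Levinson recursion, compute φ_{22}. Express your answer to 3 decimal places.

0.499

φ_{22} = (r_2 − r_1²) / (1 − r_1²)
r_1² = (0.47)² = 0.2209
Numerator = 0.61 − 0.2209 = 0.3891; denominator = 1 − 0.2209 = 0.7791
φ_{22} = 0.3891 / 0.7791 = 0.499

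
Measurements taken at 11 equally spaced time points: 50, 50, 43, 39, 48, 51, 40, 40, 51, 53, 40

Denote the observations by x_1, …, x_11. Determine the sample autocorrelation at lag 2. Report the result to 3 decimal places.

-0.751

Mean x̄ = (50 + 50 + 43 + 39 + 48 + 51 + 40 + 40 + 51 + 53 + 40)/11 = 45.9091
Numerator Σ_{t=1}^{9}(x_t−x̄)(x_{t+2}−x̄) = -225.9256
Denominator Σ(x_t−x̄)² = 300.9091
r_2 = -225.9256 / 300.9091 = -0.751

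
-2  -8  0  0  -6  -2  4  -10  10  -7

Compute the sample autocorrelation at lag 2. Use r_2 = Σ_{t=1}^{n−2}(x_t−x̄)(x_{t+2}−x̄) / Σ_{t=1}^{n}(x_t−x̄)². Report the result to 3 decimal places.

0.206

Mean x̄ = (-2 − 8 + 0 + 0 − 6 − 2 + 4 − 10 + 10 − 7)/10 = -2.1000
Numerator Σ_{t=1}^{8}(x_t−x̄)(x_{t+2}−x̄) = 67.7800
Denominator Σ(x_t−x̄)² = 328.9000
r_2 = 67.7800 / 328.9000 = 0.206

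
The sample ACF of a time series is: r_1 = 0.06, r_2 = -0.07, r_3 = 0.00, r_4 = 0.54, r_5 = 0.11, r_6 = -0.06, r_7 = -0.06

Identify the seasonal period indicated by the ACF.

4

The largest autocorrelation is r_4 = 0.54; the remaining lags stay at or below 0.11.
The dominant spike at lag 4 indicates a seasonal period of 4.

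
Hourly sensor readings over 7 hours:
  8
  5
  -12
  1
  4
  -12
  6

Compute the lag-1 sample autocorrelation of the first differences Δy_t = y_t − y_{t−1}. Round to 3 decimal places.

-0.448

First differences Δy: -3, -17, 13, 3, -16, 18
Mean of differences = -0.3333
Numerator Σ(Δy_t−Δȳ)(Δy_{t+1}−Δȳ) = -472.7778
Denominator Σ(Δy_t−Δȳ)² = 1055.3333
r_1(Δy) = -472.7778 / 1055.3333 = -0.448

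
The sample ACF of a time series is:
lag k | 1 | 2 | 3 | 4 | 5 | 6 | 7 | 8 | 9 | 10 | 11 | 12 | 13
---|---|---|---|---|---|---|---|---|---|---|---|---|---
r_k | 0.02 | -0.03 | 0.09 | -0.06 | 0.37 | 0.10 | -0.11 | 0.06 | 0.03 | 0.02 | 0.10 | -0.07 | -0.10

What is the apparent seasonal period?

5

The largest autocorrelation is r_5 = 0.37; the remaining lags stay at or below 0.10.
The dominant spike at lag 5 indicates a seasonal period of 5.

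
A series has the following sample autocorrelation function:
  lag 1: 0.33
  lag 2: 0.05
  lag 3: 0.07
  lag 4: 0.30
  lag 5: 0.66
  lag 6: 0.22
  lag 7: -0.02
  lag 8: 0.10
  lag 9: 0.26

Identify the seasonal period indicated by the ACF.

5

The largest autocorrelation is r_5 = 0.66; the remaining lags stay at or below 0.33. The elevated value at lag 1 (0.33), dropping to 0.05 at lag 2, reflects decaying short-term dependence rather than seasonality.
The dominant spike at lag 5 indicates a seasonal period of 5.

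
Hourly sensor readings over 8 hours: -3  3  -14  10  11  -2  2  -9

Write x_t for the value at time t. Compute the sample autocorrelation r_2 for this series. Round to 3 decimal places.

Mean x̄ = (-3 + 3 − 14 + 10 + 11 − 2 + 2 − 9)/8 = -0.2500
Numerator Σ_{t=1}^{6}(x_t−x̄)(x_{t+2}−x̄) = -60.8750
Denominator Σ(x_t−x̄)² = 523.5000
r_2 = -60.8750 / 523.5000 = -0.116

-0.116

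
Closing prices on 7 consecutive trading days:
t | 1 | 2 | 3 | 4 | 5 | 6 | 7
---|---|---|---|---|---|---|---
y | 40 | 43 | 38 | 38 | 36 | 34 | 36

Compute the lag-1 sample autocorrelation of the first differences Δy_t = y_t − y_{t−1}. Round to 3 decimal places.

First differences Δy: 3, -5, 0, -2, -2, 2
Mean of differences = -0.6667
Numerator Σ(Δy_t−Δȳ)(Δy_{t+1}−Δȳ) = -21.4444
Denominator Σ(Δy_t−Δȳ)² = 43.3333
r_1(Δy) = -21.4444 / 43.3333 = -0.495

-0.495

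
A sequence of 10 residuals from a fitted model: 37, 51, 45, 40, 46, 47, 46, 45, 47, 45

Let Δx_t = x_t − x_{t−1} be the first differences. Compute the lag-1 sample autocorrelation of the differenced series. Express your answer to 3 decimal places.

First differences Δx: 14, -6, -5, 6, 1, -1, -1, 2, -2
Mean of differences = 0.8889
Numerator Σ(Δx_t−Δx̄)(Δx_{t+1}−Δx̄) = -81.2346
Denominator Σ(Δx_t−Δx̄)² = 296.8889
r_1(Δx) = -81.2346 / 296.8889 = -0.274

-0.274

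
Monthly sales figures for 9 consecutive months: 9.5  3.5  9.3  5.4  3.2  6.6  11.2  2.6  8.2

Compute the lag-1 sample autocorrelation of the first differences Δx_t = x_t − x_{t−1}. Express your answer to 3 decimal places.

-0.565

First differences Δx: -6.0, 5.8, -3.9, -2.2, 3.4, 4.6, -8.6, 5.6
Mean of differences = -0.1625
Numerator Σ(Δx_t−Δx̄)(Δx_{t+1}−Δx̄) = -128.5727
Denominator Σ(Δx_t−Δx̄)² = 227.5188
r_1(Δx) = -128.5727 / 227.5188 = -0.565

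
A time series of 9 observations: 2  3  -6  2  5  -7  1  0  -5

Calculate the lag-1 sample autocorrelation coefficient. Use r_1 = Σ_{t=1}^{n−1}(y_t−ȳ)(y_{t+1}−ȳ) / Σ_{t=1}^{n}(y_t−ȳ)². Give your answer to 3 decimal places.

Mean ȳ = (2 + 3 − 6 + 2 + 5 − 7 + 1 + 0 − 5)/9 = -0.5556
Numerator Σ_{t=1}^{8}(y_t−ȳ)(y_{t+1}−ȳ) = -57.4198
Denominator Σ(y_t−ȳ)² = 150.2222
r_1 = -57.4198 / 150.2222 = -0.382

-0.382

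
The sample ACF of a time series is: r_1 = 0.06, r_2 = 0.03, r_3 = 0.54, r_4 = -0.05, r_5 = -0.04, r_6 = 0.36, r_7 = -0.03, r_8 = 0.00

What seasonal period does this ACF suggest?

The largest autocorrelation is r_3 = 0.54, with a weaker echo at lag 6 (0.36); the remaining lags stay at or below 0.06.
The dominant spike at lag 3 indicates a seasonal period of 3.

3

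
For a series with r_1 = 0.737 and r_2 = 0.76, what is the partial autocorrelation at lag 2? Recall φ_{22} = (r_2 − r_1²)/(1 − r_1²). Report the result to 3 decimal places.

φ_{22} = (r_2 − r_1²) / (1 − r_1²)
r_1² = (0.737)² = 0.543169
Numerator = 0.76 − 0.5432 = 0.2168; denominator = 1 − 0.5432 = 0.4568
φ_{22} = 0.2168 / 0.4568 = 0.475

0.475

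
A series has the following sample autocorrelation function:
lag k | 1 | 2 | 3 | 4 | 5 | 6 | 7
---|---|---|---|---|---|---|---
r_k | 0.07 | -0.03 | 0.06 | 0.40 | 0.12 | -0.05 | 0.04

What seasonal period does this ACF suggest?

The largest autocorrelation is r_4 = 0.40; the remaining lags stay at or below 0.12.
The dominant spike at lag 4 indicates a seasonal period of 4.

4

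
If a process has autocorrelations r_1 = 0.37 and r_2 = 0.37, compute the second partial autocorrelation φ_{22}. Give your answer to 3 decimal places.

0.270

φ_{22} = (r_2 − r_1²) / (1 − r_1²)
r_1² = (0.37)² = 0.1369
Numerator = 0.37 − 0.1369 = 0.2331; denominator = 1 − 0.1369 = 0.8631
φ_{22} = 0.2331 / 0.8631 = 0.270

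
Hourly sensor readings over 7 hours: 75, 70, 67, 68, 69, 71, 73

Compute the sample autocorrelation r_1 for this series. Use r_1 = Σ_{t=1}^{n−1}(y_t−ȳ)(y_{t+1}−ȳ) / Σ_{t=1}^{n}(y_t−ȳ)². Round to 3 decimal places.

Mean ȳ = (75 + 70 + 67 + 68 + 69 + 71 + 73)/7 = 70.4286
Deviations from mean: 4.5714, -0.4286, -3.4286, -2.4286, -1.4286, 0.5714, 2.5714
Σ(y_t−ȳ)(y_{t+1}−ȳ) = (-1.9592) + (1.4694) + (8.3265) + (3.4694) + (-0.8163) + (1.4694) = 11.9592
Denominator Σ(y_t−ȳ)² = 47.7143
r_1 = 11.9592 / 47.7143 = 0.251

0.251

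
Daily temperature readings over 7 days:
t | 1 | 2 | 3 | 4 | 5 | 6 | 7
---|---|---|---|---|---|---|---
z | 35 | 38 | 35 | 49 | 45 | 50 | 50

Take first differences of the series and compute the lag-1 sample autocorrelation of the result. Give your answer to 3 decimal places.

First differences Δz: 3, -3, 14, -4, 5, 0
Mean of differences = 2.5000
Numerator Σ(Δz_t−Δz̄)(Δz_{t+1}−Δz̄) = -163.2500
Denominator Σ(Δz_t−Δz̄)² = 217.5000
r_1(Δz) = -163.2500 / 217.5000 = -0.751

-0.751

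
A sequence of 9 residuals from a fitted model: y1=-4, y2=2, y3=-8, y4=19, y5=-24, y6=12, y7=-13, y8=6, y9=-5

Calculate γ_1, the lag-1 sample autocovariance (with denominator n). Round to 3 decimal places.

-132.975

Mean ȳ = (-4 + 2 − 8 + 19 − 24 + 12 − 13 + 6 − 5)/9 = -1.6667
Σ_{t=1}^{8}(y_t−ȳ)(y_{t+1}−ȳ) = -1196.7778
γ_1 = -1196.7778 / 9 = -132.975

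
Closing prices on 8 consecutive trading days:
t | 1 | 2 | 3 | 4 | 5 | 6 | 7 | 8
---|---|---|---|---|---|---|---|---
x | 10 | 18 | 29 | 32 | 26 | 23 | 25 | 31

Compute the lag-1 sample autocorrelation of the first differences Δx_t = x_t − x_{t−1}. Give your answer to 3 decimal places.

0.449

First differences Δx: 8, 11, 3, -6, -3, 2, 6
Mean of differences = 3.0000
Numerator Σ(Δx_t−Δx̄)(Δx_{t+1}−Δx̄) = 97.0000
Denominator Σ(Δx_t−Δx̄)² = 216.0000
r_1(Δx) = 97.0000 / 216.0000 = 0.449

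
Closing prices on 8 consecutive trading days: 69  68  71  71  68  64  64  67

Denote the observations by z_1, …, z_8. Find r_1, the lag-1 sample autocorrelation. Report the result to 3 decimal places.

0.552

Mean z̄ = (69 + 68 + 71 + 71 + 68 + 64 + 64 + 67)/8 = 67.7500
Σ(z_t−z̄)(z_{t+1}−z̄) = (0.3125) + (0.8125) + (10.5625) + (0.8125) + (-0.9375) + (14.0625) + (2.8125) = 28.4375
Denominator Σ(z_t−z̄)² = 51.5000
r_1 = 28.4375 / 51.5000 = 0.552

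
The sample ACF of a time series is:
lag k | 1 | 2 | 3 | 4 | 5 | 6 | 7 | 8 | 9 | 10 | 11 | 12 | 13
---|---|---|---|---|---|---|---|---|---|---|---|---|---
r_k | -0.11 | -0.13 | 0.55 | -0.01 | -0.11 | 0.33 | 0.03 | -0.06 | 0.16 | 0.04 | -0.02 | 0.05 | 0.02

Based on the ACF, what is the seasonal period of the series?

The largest autocorrelation is r_3 = 0.55, with weaker echoes at lags 6 (0.33) and 9 (0.16); the remaining lags stay at or below 0.05.
The dominant spike at lag 3 indicates a seasonal period of 3.

3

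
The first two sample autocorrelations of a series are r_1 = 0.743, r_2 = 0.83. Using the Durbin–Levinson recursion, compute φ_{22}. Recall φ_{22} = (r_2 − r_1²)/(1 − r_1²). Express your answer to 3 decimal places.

0.620

φ_{22} = (r_2 − r_1²) / (1 − r_1²)
r_1² = (0.743)² = 0.552049
Numerator = 0.83 − 0.5520 = 0.2780; denominator = 1 − 0.5520 = 0.4480
φ_{22} = 0.2780 / 0.4480 = 0.620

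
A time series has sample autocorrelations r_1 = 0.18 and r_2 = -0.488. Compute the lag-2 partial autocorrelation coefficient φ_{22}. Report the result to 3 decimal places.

-0.538

φ_{22} = (r_2 − r_1²) / (1 − r_1²)
r_1² = (0.18)² = 0.0324
Numerator = -0.488 − 0.0324 = -0.5204; denominator = 1 − 0.0324 = 0.9676
φ_{22} = -0.5204 / 0.9676 = -0.538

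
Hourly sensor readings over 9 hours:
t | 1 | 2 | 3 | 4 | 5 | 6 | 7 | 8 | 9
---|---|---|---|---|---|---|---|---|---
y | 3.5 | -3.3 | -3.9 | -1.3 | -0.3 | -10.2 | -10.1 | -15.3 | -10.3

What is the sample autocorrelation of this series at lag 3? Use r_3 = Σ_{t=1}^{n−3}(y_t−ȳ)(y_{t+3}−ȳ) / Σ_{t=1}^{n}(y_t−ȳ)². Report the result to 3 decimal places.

-0.018

Mean ȳ = (3.5 − 3.3 − 3.9 − 1.3 − 0.3 − 10.2 − 10.1 − 15.3 − 10.3)/9 = -5.6889
Numerator Σ_{t=1}^{6}(y_t−ȳ)(y_{t+3}−ȳ) = -5.2193
Denominator Σ(y_t−ȳ)² = 295.0889
r_3 = -5.2193 / 295.0889 = -0.018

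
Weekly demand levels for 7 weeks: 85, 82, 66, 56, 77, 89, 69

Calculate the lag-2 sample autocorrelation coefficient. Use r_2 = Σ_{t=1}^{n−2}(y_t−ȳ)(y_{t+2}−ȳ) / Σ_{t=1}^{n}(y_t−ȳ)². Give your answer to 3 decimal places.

Mean ȳ = (85 + 82 + 66 + 56 + 77 + 89 + 69)/7 = 74.8571
Deviations from mean: 10.1429, 7.1429, -8.8571, -18.8571, 2.1429, 14.1429, -5.8571
Σ(y_t−ȳ)(y_{t+2}−ȳ) = (-89.8367) + (-134.6939) + (-18.9796) + (-266.6939) + (-12.5510) = -522.7551
Denominator Σ(y_t−ȳ)² = 826.8571
r_2 = -522.7551 / 826.8571 = -0.632

-0.632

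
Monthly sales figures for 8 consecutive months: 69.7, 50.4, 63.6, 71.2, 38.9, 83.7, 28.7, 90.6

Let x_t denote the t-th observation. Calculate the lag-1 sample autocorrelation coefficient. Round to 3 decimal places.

Mean x̄ = (69.7 + 50.4 + 63.6 + 71.2 + 38.9 + 83.7 + 28.7 + 90.6)/8 = 62.1000
Numerator Σ_{t=1}^{7}(x_t−x̄)(x_{t+1}−x̄) = -2478.4000
Denominator Σ(x_t−x̄)² = 3212.3200
r_1 = -2478.4000 / 3212.3200 = -0.772

-0.772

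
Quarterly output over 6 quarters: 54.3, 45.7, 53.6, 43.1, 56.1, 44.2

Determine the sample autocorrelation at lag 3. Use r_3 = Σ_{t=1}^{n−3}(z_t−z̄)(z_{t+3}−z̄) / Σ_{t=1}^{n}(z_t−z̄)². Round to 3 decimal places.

-0.465

Mean z̄ = (54.3 + 45.7 + 53.6 + 43.1 + 56.1 + 44.2)/6 = 49.5000
Deviations from mean: 4.8000, -3.8000, 4.1000, -6.4000, 6.6000, -5.3000
Σ(z_t−z̄)(z_{t+3}−z̄) = (-30.7200) + (-25.0800) + (-21.7300) = -77.5300
Denominator Σ(z_t−z̄)² = 166.9000
r_3 = -77.5300 / 166.9000 = -0.465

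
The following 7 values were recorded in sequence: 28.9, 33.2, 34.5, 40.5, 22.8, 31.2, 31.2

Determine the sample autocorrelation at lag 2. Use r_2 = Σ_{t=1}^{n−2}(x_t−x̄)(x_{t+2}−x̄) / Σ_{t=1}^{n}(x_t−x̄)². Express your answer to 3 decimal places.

Mean x̄ = (28.9 + 33.2 + 34.5 + 40.5 + 22.8 + 31.2 + 31.2)/7 = 31.7571
Deviations from mean: -2.8571, 1.4429, 2.7429, 8.7429, -8.9571, -0.5571, -0.5571
Numerator Σ_{t=1}^{5}(x_t−x̄)(x_{t+2}−x̄) = -19.6708
Denominator Σ(x_t−x̄)² = 175.0571
r_2 = -19.6708 / 175.0571 = -0.112

-0.112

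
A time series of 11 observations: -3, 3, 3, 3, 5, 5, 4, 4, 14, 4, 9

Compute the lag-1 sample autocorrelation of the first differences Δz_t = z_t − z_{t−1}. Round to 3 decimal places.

-0.607

First differences Δz: 6, 0, 0, 2, 0, -1, 0, 10, -10, 5
Mean of differences = 1.2000
Numerator Σ(Δz_t−Δz̄)(Δz_{t+1}−Δz̄) = -152.6400
Denominator Σ(Δz_t−Δz̄)² = 251.6000
r_1(Δz) = -152.6400 / 251.6000 = -0.607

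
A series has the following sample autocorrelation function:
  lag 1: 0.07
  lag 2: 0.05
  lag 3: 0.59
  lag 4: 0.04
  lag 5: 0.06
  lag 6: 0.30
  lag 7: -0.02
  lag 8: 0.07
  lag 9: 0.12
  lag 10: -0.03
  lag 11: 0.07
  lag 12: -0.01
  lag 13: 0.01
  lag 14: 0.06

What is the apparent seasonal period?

3

The largest autocorrelation is r_3 = 0.59, with a weaker echo at lag 6 (0.30); the remaining lags stay at or below 0.12.
The dominant spike at lag 3 indicates a seasonal period of 3.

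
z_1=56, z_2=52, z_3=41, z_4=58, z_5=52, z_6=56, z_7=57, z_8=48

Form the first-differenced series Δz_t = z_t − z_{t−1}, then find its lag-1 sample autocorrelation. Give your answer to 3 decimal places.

-0.489

First differences Δz: -4, -11, 17, -6, 4, 1, -9
Mean of differences = -1.1429
Numerator Σ(Δz_t−Δz̄)(Δz_{t+1}−Δz̄) = -269.5918
Denominator Σ(Δz_t−Δz̄)² = 550.8571
r_1(Δz) = -269.5918 / 550.8571 = -0.489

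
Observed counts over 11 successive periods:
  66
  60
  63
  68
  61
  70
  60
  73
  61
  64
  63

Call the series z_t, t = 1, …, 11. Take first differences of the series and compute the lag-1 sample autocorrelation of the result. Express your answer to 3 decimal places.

-0.828

First differences Δz: -6, 3, 5, -7, 9, -10, 13, -12, 3, -1
Mean of differences = -0.3000
Numerator Σ(Δz_t−Δz̄)(Δz_{t+1}−Δz̄) = -514.8900
Denominator Σ(Δz_t−Δz̄)² = 622.1000
r_1(Δz) = -514.8900 / 622.1000 = -0.828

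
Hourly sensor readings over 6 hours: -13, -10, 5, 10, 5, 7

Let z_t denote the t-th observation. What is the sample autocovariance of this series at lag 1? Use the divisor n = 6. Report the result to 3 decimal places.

Mean z̄ = (-13 − 10 + 5 + 10 + 5 + 7)/6 = 0.6667
Deviations: -13.6667, -10.6667, 4.3333, 9.3333, 4.3333, 6.3333
Σ_{t=1}^{5}(z_t−z̄)(z_{t+1}−z̄) = 207.8889
γ_1 = 207.8889 / 6 = 34.648

34.648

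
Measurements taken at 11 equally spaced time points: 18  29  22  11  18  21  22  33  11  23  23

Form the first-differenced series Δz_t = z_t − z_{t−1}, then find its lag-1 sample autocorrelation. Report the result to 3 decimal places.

-0.497

First differences Δz: 11, -7, -11, 7, 3, 1, 11, -22, 12, 0
Mean of differences = 0.5000
Numerator Σ(Δz_t−Δz̄)(Δz_{t+1}−Δz̄) = -545.2500
Denominator Σ(Δz_t−Δz̄)² = 1096.5000
r_1(Δz) = -545.2500 / 1096.5000 = -0.497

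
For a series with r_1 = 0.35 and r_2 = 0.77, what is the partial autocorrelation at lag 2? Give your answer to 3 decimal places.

0.738

φ_{22} = (r_2 − r_1²) / (1 − r_1²)
r_1² = (0.35)² = 0.1225
Numerator = 0.77 − 0.1225 = 0.6475; denominator = 1 − 0.1225 = 0.8775
φ_{22} = 0.6475 / 0.8775 = 0.738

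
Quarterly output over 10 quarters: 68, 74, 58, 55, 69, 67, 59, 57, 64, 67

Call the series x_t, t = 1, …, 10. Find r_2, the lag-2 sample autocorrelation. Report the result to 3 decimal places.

Mean x̄ = (68 + 74 + 58 + 55 + 69 + 67 + 59 + 57 + 64 + 67)/10 = 63.8000
Numerator Σ_{t=1}^{8}(x_t−x̄)(x_{t+2}−x̄) = -241.8800
Denominator Σ(x_t−x̄)² = 349.6000
r_2 = -241.8800 / 349.6000 = -0.692

-0.692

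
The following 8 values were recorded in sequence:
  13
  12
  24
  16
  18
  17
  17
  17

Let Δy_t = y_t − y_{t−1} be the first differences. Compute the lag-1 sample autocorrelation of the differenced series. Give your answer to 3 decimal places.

First differences Δy: -1, 12, -8, 2, -1, 0, 0
Mean of differences = 0.5714
Numerator Σ(Δy_t−Δȳ)(Δy_{t+1}−Δȳ) = -129.1837
Denominator Σ(Δy_t−Δȳ)² = 211.7143
r_1(Δy) = -129.1837 / 211.7143 = -0.610

-0.610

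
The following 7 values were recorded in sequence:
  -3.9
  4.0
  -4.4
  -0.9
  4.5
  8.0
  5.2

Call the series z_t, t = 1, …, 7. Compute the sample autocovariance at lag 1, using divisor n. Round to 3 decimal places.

Mean z̄ = (-3.9 + 4.0 − 4.4 − 0.9 + 4.5 + 8.0 + 5.2)/7 = 1.7857
Σ_{t=1}^{6}(z_t−z̄)(z_{t+1}−z̄) = 21.1212
γ_1 = 21.1212 / 7 = 3.017

3.017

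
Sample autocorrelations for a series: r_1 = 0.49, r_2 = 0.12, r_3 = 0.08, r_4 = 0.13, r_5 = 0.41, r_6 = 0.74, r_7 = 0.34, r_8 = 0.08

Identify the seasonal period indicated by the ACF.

6

The largest autocorrelation is r_6 = 0.74; the remaining lags stay at or below 0.49. The elevated value at lag 1 (0.49), dropping to 0.12 at lag 2, reflects decaying short-term dependence rather than seasonality.
The dominant spike at lag 6 indicates a seasonal period of 6.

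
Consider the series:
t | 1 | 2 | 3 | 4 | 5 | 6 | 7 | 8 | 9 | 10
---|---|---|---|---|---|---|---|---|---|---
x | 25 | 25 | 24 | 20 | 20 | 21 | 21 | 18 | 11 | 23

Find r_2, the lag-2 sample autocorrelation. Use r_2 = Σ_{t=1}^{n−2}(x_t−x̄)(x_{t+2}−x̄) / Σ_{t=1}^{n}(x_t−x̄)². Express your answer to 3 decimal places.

-0.010

Mean x̄ = (25 + 25 + 24 + 20 + 20 + 21 + 21 + 18 + 11 + 23)/10 = 20.8000
Numerator Σ_{t=1}^{8}(x_t−x̄)(x_{t+2}−x̄) = -1.4800
Denominator Σ(x_t−x̄)² = 155.6000
r_2 = -1.4800 / 155.6000 = -0.010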